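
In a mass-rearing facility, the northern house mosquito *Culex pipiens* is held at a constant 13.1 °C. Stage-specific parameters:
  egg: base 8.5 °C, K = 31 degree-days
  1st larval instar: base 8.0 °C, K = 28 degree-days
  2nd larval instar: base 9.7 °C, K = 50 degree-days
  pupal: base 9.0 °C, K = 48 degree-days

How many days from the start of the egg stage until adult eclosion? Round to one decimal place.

egg: 31 / (13.1 − 8.5) = 31 / 4.6 = 6.739 d.
1st larval instar: 28 / (13.1 − 8.0) = 28 / 5.1 = 5.490 d.
2nd larval instar: 50 / (13.1 − 9.7) = 50 / 3.4 = 14.706 d.
pupal: 48 / (13.1 − 9.0) = 48 / 4.1 = 11.707 d.
Sum = 38.643 ≈ 38.6 days.

38.6 days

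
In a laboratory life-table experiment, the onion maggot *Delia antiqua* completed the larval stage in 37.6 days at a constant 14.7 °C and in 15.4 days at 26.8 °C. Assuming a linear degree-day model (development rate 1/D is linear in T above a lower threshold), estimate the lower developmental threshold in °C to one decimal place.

Under the model K = D·(T − T_b), so D₁·(T₁ − T_b) = D₂·(T₂ − T_b).
37.6·(14.7 − T_b) = 15.4·(26.8 − T_b)
T_b = (37.6·14.7 − 15.4·26.8) / (37.6 − 15.4) = 140.00 / 22.2 = 6.306 °C ≈ 6.3 °C.

6.3 °C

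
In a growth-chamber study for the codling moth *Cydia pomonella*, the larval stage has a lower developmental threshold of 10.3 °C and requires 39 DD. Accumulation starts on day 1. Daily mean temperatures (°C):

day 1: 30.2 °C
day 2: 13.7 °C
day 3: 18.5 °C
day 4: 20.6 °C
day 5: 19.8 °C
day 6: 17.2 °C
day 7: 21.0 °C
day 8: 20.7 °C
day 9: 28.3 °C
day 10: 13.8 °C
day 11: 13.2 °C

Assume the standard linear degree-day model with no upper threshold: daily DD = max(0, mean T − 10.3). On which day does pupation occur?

day 4

Daily DD above 10.3 °C: 19.9, 3.4, 8.2, 10.3, 9.5, 6.9, 10.7, 10.4, 18.0, 3.5, 2.9.
Cumulative: 19.9, 23.3, 31.5, 41.8, 51.3, 58.2, 68.9, 79.3, 97.3, 100.8, 103.7.
The total first reaches 39 DD on day 4.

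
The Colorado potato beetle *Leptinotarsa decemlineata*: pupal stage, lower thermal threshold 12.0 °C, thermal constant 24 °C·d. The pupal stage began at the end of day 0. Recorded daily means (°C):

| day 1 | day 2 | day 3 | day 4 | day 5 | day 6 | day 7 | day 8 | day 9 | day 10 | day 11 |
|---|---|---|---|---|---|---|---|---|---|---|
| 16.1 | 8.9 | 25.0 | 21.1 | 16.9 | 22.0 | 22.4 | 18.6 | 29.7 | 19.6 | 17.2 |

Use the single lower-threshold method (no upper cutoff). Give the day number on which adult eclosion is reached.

Daily DD above 12.0 °C: 4.1, 0.0, 13.0, 9.1, 4.9, 10.0, 10.4, 6.6, 17.7, 7.6, 5.2.
Cumulative: 4.1, 4.1, 17.1, 26.2, 31.1, 41.1, 51.5, 58.1, 75.8, 83.4, 88.6.
The total first reaches 24 DD on day 4.

day 4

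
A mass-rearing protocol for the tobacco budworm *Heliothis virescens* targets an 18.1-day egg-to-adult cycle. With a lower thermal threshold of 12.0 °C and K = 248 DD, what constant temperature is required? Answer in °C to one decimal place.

Required daily accumulation = 248 / 18.1 = 13.702 DD/day.
T = T_base + 13.702 = 12.0 + 13.702 = 25.702 ≈ 25.7 °C.

25.7 °C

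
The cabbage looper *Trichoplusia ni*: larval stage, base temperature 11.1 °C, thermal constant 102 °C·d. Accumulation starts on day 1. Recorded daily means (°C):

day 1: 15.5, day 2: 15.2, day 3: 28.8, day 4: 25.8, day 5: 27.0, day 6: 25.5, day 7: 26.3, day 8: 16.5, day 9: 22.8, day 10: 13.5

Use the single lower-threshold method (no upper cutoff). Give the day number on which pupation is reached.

day 9

Daily DD above 11.1 °C: 4.4, 4.1, 17.7, 14.7, 15.9, 14.4, 15.2, 5.4, 11.7, 2.4.
Cumulative: 4.4, 8.5, 26.2, 40.9, 56.8, 71.2, 86.4, 91.8, 103.5, 105.9.
The total first reaches 102 DD on day 9.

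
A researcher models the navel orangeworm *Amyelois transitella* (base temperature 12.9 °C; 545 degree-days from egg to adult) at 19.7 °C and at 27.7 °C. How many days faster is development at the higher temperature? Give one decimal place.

At 19.7 °C: 545 / (19.7 − 12.9) = 545 / 6.8 = 80.147 d.
At 27.7 °C: 545 / (27.7 − 12.9) = 545 / 14.8 = 36.824 d.
Difference = |80.147 − 36.824| = 43.323 ≈ 43.3 days.

43.3 days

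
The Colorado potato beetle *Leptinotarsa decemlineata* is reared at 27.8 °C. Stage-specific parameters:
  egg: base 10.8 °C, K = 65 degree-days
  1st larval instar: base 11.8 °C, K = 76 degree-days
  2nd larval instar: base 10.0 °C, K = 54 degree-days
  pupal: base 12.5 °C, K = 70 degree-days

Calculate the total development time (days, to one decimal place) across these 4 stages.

egg: 65 / (27.8 − 10.8) = 65 / 17.0 = 3.824 d.
1st larval instar: 76 / (27.8 − 11.8) = 76 / 16.0 = 4.750 d.
2nd larval instar: 54 / (27.8 − 10.0) = 54 / 17.8 = 3.034 d.
pupal: 70 / (27.8 − 12.5) = 70 / 15.3 = 4.575 d.
Sum = 16.182 ≈ 16.2 days.

16.2 days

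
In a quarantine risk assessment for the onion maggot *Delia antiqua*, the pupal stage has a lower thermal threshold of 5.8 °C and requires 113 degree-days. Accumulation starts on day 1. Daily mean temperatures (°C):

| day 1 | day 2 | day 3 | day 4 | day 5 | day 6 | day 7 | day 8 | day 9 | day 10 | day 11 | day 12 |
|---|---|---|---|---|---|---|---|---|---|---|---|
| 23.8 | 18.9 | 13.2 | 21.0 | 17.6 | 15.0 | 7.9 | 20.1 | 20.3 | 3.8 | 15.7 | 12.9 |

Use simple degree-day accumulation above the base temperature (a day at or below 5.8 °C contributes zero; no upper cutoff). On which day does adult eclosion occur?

Daily DD above 5.8 °C: 18.0, 13.1, 7.4, 15.2, 11.8, 9.2, 2.1, 14.3, 14.5, 0.0, 9.9, 7.1.
Cumulative: 18.0, 31.1, 38.5, 53.7, 65.5, 74.7, 76.8, 91.1, 105.6, 105.6, 115.5, 122.6.
The total first reaches 113 DD on day 11.

day 11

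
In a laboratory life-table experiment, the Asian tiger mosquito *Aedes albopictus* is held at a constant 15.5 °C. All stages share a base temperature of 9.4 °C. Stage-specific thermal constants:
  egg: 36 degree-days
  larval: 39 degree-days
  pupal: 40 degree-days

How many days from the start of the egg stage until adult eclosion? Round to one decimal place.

18.9 days

Daily accumulation at 15.5 °C = 15.5 − 9.4 = 6.1 DD/day.
Total K = 36 + 39 + 40 = 115 DD.
Total duration = 115 / 6.1 = 18.852 ≈ 18.9 days.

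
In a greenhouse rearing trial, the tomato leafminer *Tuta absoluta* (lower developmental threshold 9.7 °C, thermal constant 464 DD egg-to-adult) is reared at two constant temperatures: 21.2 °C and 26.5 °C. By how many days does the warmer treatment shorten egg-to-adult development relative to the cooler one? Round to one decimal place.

12.7 days

At 21.2 °C: 464 / (21.2 − 9.7) = 464 / 11.5 = 40.348 d.
At 26.5 °C: 464 / (26.5 − 9.7) = 464 / 16.8 = 27.619 d.
Difference = |40.348 − 27.619| = 12.729 ≈ 12.7 days.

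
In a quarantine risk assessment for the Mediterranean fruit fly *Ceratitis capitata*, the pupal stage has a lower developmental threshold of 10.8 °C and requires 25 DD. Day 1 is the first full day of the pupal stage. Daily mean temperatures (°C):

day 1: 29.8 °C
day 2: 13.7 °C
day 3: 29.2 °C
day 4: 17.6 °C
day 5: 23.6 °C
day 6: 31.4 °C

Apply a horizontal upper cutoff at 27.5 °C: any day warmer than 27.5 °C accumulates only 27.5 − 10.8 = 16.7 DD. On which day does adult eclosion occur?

Daily DD above 10.8 °C (capped at 16.7): 16.7, 2.9, 16.7, 6.8, 12.8, 16.7.
Cumulative: 16.7, 19.6, 36.3, 43.1, 55.9, 72.6.
The total first reaches 25 DD on day 3.

day 3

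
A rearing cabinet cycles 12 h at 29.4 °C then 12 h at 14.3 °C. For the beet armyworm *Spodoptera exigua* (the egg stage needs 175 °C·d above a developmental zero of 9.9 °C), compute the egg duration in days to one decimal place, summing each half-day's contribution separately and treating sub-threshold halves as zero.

Day half: max(0, 29.4 − 9.9) × 0.5 = 19.5 × 0.5 = 9.75 DD.
Night half: max(0, 14.3 − 9.9) × 0.5 = 4.4 × 0.5 = 2.20 DD.
Per 24 h: 11.95 DD/day.
Duration = 175 / 11.95 = 14.644 ≈ 14.6 days.

14.6 days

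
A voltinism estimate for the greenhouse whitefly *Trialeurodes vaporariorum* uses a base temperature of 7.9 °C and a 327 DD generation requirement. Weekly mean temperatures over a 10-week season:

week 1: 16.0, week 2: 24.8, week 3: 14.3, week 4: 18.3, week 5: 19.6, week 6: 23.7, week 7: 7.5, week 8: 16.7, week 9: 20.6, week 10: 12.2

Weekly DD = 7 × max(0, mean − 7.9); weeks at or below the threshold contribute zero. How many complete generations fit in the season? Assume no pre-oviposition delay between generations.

Weekly DD (7 × max(0, T̄ − 7.9)): 56.7, 118.3, 44.8, 72.8, 81.9, 110.6, 0.0, 61.6, 88.9, 30.1.
Season total = 665.7 DD.
Complete generations = ⌊665.7 / 327⌋ = 2.

2 generations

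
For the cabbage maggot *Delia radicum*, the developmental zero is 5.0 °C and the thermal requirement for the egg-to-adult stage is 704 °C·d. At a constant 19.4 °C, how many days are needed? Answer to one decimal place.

Daily accumulation = 19.4 − 5.0 = 14.4 DD/day.
Duration = 704 / 14.4 = 48.889 ≈ 48.9 days.

48.9 days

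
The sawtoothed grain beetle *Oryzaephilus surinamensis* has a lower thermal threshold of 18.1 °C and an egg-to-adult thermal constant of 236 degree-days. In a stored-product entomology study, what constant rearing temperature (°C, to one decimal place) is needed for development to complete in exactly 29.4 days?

Required daily accumulation = 236 / 29.4 = 8.027 DD/day.
T = T_base + 8.027 = 18.1 + 8.027 = 26.127 ≈ 26.1 °C.

26.1 °C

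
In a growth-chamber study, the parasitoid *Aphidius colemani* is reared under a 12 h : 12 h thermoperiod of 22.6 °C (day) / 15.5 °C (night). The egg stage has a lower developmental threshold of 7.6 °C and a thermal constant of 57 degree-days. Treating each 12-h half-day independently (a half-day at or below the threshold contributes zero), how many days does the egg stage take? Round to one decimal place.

Day half: max(0, 22.6 − 7.6) × 0.5 = 15.0 × 0.5 = 7.50 DD.
Night half: max(0, 15.5 − 7.6) × 0.5 = 7.9 × 0.5 = 3.95 DD.
Per 24 h: 11.45 DD/day.
Duration = 57 / 11.45 = 4.978 ≈ 5.0 days.

5.0 days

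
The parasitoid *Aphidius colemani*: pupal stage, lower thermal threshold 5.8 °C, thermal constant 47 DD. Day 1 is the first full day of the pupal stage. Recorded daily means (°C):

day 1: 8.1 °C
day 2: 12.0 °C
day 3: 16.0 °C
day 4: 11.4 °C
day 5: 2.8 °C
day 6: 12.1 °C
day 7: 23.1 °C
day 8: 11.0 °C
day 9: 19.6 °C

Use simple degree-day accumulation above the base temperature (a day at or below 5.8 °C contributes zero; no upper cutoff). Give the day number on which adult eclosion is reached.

day 7

Daily DD above 5.8 °C: 2.3, 6.2, 10.2, 5.6, 0.0, 6.3, 17.3, 5.2, 13.8.
Cumulative: 2.3, 8.5, 18.7, 24.3, 24.3, 30.6, 47.9, 53.1, 66.9.
The total first reaches 47 DD on day 7.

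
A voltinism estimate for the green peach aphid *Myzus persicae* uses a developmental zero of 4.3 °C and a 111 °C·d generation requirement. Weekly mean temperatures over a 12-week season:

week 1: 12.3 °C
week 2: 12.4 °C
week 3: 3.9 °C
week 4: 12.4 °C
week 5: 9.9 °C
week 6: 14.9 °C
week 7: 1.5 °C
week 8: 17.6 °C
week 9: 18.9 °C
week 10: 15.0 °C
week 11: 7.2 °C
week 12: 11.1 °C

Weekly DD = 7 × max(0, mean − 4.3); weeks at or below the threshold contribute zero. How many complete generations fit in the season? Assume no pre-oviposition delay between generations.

5 generations

Weekly DD (7 × max(0, T̄ − 4.3)): 56.0, 56.7, 0.0, 56.7, 39.2, 74.2, 0.0, 93.1, 102.2, 74.9, 20.3, 47.6.
Season total = 620.9 DD.
Complete generations = ⌊620.9 / 111⌋ = 5.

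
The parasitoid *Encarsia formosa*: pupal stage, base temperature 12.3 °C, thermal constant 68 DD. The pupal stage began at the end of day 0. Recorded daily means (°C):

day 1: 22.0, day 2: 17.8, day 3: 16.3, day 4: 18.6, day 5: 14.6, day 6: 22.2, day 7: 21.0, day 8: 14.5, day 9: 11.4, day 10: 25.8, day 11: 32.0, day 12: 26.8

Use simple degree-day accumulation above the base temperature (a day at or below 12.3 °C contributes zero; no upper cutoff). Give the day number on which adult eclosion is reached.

Daily DD above 12.3 °C: 9.7, 5.5, 4.0, 6.3, 2.3, 9.9, 8.7, 2.2, 0.0, 13.5, 19.7, 14.5.
Cumulative: 9.7, 15.2, 19.2, 25.5, 27.8, 37.7, 46.4, 48.6, 48.6, 62.1, 81.8, 96.3.
The total first reaches 68 DD on day 11.

day 11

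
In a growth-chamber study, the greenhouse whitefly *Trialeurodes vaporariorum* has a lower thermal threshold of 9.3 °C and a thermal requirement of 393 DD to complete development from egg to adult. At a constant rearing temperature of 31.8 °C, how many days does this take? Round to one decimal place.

Daily accumulation = 31.8 − 9.3 = 22.5 DD/day.
Duration = 393 / 22.5 = 17.467 ≈ 17.5 days.

17.5 days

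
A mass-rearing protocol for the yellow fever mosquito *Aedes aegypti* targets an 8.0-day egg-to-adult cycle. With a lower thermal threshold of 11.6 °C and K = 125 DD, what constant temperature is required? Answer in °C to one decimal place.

Required daily accumulation = 125 / 8.0 = 15.625 DD/day.
T = T_base + 15.625 = 11.6 + 15.625 = 27.225 ≈ 27.2 °C.

27.2 °C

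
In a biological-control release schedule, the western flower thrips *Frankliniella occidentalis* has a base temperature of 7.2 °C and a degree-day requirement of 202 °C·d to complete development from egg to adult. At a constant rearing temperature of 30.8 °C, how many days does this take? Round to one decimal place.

Daily accumulation = 30.8 − 7.2 = 23.6 DD/day.
Duration = 202 / 23.6 = 8.559 ≈ 8.6 days.

8.6 days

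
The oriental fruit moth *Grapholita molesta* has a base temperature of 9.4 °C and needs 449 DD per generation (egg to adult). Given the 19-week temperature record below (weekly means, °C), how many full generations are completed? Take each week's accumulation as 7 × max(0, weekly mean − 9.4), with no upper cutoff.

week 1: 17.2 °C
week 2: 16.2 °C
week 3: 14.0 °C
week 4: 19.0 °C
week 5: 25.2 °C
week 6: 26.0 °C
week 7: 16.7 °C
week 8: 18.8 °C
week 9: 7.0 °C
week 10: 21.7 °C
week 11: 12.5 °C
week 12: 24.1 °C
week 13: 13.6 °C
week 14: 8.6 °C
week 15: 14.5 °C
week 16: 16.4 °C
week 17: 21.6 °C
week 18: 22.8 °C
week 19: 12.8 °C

Weekly DD (7 × max(0, T̄ − 9.4)): 54.6, 47.6, 32.2, 67.2, 110.6, 116.2, 51.1, 65.8, 0.0, 86.1, 21.7, 102.9, 29.4, 0.0, 35.7, 49.0, 85.4, 93.8, 23.8.
Season total = 1073.1 DD.
Complete generations = ⌊1073.1 / 449⌋ = 2.

2 generations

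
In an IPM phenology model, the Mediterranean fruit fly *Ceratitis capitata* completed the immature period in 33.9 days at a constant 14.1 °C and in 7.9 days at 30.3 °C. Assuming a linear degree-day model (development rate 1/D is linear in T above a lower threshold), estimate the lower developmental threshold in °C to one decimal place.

Under the model K = D·(T − T_b), so D₁·(T₁ − T_b) = D₂·(T₂ − T_b).
33.9·(14.1 − T_b) = 7.9·(30.3 − T_b)
T_b = (33.9·14.1 − 7.9·30.3) / (33.9 − 7.9) = 238.62 / 26.0 = 9.178 °C ≈ 9.2 °C.

9.2 °C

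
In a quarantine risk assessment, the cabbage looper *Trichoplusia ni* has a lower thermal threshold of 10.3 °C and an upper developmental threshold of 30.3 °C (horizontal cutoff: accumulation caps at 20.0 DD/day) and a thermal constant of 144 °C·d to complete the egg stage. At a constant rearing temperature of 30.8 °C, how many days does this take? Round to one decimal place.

Temperature 30.8 °C exceeds the upper threshold, so daily accumulation caps at 30.3 − 10.3 = 20.0 DD/day.
Duration = 144 / 20.0 = 7.200 ≈ 7.2 days.

7.2 days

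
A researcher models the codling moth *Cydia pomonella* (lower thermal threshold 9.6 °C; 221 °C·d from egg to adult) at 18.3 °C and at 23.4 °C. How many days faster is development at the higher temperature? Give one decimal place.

9.4 days

At 18.3 °C: 221 / (18.3 − 9.6) = 221 / 8.7 = 25.402 d.
At 23.4 °C: 221 / (23.4 − 9.6) = 221 / 13.8 = 16.014 d.
Difference = |25.402 − 16.014| = 9.388 ≈ 9.4 days.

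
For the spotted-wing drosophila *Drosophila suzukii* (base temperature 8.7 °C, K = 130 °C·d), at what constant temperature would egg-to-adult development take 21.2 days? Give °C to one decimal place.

Required daily accumulation = 130 / 21.2 = 6.132 DD/day.
T = T_base + 6.132 = 8.7 + 6.132 = 14.832 ≈ 14.8 °C.

14.8 °C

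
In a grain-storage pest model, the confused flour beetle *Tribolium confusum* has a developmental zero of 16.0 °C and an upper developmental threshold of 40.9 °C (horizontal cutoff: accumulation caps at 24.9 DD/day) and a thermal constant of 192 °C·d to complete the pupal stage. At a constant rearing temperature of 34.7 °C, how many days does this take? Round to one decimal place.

Daily accumulation = 34.7 − 16.0 = 18.7 DD/day.
Duration = 192 / 18.7 = 10.267 ≈ 10.3 days.

10.3 days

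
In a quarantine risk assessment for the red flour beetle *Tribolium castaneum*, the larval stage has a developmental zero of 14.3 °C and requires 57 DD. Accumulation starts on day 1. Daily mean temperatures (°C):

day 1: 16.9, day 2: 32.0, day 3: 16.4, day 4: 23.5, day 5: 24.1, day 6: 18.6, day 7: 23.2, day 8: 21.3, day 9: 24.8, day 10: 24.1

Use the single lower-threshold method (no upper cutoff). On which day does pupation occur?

Daily DD above 14.3 °C: 2.6, 17.7, 2.1, 9.2, 9.8, 4.3, 8.9, 7.0, 10.5, 9.8.
Cumulative: 2.6, 20.3, 22.4, 31.6, 41.4, 45.7, 54.6, 61.6, 72.1, 81.9.
The total first reaches 57 DD on day 8.

day 8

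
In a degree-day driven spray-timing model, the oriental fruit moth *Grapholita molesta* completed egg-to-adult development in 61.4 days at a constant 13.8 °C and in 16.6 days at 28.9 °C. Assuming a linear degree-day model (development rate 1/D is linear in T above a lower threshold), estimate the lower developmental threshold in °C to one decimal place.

Under the model K = D·(T − T_b), so D₁·(T₁ − T_b) = D₂·(T₂ − T_b).
61.4·(13.8 − T_b) = 16.6·(28.9 − T_b)
T_b = (61.4·13.8 − 16.6·28.9) / (61.4 − 16.6) = 367.58 / 44.8 = 8.205 °C ≈ 8.2 °C.

8.2 °C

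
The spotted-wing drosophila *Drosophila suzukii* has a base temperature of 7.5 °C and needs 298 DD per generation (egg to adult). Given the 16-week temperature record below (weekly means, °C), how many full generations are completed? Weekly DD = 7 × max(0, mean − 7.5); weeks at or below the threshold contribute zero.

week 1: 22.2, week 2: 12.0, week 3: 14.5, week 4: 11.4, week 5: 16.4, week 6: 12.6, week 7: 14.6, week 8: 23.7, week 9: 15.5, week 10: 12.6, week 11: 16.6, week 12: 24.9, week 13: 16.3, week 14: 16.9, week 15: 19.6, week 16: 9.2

3 generations

Weekly DD (7 × max(0, T̄ − 7.5)): 102.9, 31.5, 49.0, 27.3, 62.3, 35.7, 49.7, 113.4, 56.0, 35.7, 63.7, 121.8, 61.6, 65.8, 84.7, 11.9.
Season total = 973.0 DD.
Complete generations = ⌊973.0 / 298⌋ = 3.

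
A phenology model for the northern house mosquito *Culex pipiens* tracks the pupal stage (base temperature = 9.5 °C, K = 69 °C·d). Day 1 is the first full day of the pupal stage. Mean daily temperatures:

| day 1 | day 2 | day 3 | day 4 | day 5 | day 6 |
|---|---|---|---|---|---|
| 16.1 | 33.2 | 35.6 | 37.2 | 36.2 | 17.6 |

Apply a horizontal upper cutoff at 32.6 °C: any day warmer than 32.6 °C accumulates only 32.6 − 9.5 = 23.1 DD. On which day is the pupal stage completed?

Daily DD above 9.5 °C (capped at 23.1): 6.6, 23.1, 23.1, 23.1, 23.1, 8.1.
Cumulative: 6.6, 29.7, 52.8, 75.9, 99.0, 107.1.
The total first reaches 69 DD on day 4.

day 4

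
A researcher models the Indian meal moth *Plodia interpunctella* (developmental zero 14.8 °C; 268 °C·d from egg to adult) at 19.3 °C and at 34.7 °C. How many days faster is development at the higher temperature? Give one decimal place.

46.1 days

At 19.3 °C: 268 / (19.3 − 14.8) = 268 / 4.5 = 59.556 d.
At 34.7 °C: 268 / (34.7 − 14.8) = 268 / 19.9 = 13.467 d.
Difference = |59.556 − 13.467| = 46.088 ≈ 46.1 days.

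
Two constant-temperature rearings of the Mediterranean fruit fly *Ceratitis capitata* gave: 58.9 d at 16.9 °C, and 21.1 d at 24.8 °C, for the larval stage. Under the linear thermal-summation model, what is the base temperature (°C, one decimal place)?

Linear rate model ⇒ the product D·(T − T_b) is constant across temperatures.
58.9·(16.9 − T_b) = 21.1·(24.8 − T_b)
T_b = (58.9·16.9 − 21.1·24.8) / (58.9 − 21.1) = 472.13 / 37.8 = 12.490 °C ≈ 12.5 °C.

12.5 °C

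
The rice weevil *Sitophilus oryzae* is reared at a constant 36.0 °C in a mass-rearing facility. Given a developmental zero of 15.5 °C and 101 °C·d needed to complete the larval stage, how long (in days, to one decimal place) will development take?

Daily accumulation = 36.0 − 15.5 = 20.5 DD/day.
Duration = 101 / 20.5 = 4.927 ≈ 4.9 days.

4.9 days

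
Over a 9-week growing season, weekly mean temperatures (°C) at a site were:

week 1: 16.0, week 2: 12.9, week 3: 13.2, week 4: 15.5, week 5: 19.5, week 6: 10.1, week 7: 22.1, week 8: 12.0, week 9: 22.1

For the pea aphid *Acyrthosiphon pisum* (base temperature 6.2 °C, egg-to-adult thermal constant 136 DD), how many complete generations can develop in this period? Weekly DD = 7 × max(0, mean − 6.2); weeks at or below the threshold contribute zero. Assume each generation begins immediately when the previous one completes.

4 generations

Weekly DD (7 × max(0, T̄ − 6.2)): 68.6, 46.9, 49.0, 65.1, 93.1, 27.3, 111.3, 40.6, 111.3.
Season total = 613.2 DD.
Complete generations = ⌊613.2 / 136⌋ = 4.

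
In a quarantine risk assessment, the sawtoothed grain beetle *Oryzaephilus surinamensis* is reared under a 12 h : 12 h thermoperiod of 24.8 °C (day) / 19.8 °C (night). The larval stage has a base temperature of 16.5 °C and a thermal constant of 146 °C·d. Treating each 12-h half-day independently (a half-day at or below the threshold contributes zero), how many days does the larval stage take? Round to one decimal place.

Day half: max(0, 24.8 − 16.5) × 0.5 = 8.3 × 0.5 = 4.15 DD.
Night half: max(0, 19.8 − 16.5) × 0.5 = 3.3 × 0.5 = 1.65 DD.
Per 24 h: 5.80 DD/day.
Duration = 146 / 5.80 = 25.172 ≈ 25.2 days.

25.2 days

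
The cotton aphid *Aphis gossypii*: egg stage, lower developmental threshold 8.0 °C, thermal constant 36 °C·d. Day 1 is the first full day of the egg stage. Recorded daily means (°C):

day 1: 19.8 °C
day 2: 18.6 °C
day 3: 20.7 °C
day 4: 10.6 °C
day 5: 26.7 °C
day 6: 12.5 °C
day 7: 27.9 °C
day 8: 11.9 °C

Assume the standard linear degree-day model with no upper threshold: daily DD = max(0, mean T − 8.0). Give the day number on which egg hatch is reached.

Daily DD above 8.0 °C: 11.8, 10.6, 12.7, 2.6, 18.7, 4.5, 19.9, 3.9.
Cumulative: 11.8, 22.4, 35.1, 37.7, 56.4, 60.9, 80.8, 84.7.
The total first reaches 36 DD on day 4.

day 4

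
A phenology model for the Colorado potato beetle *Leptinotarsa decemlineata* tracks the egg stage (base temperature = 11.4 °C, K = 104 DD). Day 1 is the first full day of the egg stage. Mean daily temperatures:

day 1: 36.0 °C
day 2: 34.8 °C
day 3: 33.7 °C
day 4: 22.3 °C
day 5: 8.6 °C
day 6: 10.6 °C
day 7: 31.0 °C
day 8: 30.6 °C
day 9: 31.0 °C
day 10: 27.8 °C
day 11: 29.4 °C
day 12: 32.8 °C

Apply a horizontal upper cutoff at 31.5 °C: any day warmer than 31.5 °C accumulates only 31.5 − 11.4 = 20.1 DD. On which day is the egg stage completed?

Daily DD above 11.4 °C (capped at 20.1): 20.1, 20.1, 20.1, 10.9, 0.0, 0.0, 19.6, 19.2, 19.6, 16.4, 18.0, 20.1.
Cumulative: 20.1, 40.2, 60.3, 71.2, 71.2, 71.2, 90.8, 110.0, 129.6, 146.0, 164.0, 184.1.
The total first reaches 104 DD on day 8.

day 8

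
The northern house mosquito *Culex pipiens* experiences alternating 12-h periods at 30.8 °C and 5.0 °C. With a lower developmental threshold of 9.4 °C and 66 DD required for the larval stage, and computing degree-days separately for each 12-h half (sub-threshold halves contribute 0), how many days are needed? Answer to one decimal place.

Day half: max(0, 30.8 − 9.4) × 0.5 = 21.4 × 0.5 = 10.70 DD.
Night half: max(0, 5.0 − 9.4) × 0.5 = 0.0 × 0.5 = 0.00 DD.
Per 24 h: 10.70 DD/day.
Duration = 66 / 10.70 = 6.168 ≈ 6.2 days.

6.2 days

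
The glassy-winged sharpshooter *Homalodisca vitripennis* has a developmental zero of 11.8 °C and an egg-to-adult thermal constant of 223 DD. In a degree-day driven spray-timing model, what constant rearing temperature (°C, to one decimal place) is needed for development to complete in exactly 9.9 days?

Required daily accumulation = 223 / 9.9 = 22.525 DD/day.
T = T_base + 22.525 = 11.8 + 22.525 = 34.325 ≈ 34.3 °C.

34.3 °C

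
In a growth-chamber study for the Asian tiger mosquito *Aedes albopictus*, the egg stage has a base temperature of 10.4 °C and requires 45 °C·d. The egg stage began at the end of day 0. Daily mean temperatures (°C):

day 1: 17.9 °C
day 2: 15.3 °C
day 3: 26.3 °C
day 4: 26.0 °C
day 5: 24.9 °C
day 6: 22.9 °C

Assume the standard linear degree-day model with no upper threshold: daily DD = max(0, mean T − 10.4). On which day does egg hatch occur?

Daily DD above 10.4 °C: 7.5, 4.9, 15.9, 15.6, 14.5, 12.5.
Cumulative: 7.5, 12.4, 28.3, 43.9, 58.4, 70.9.
The total first reaches 45 DD on day 5.

day 5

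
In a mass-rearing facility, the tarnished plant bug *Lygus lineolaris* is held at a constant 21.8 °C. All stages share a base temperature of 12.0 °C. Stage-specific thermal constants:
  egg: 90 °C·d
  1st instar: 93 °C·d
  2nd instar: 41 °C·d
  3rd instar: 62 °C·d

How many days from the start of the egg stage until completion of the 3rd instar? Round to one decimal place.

29.2 days

Daily accumulation at 21.8 °C = 21.8 − 12.0 = 9.8 DD/day.
Total K = 90 + 93 + 41 + 62 = 286 DD.
Total duration = 286 / 9.8 = 29.184 ≈ 29.2 days.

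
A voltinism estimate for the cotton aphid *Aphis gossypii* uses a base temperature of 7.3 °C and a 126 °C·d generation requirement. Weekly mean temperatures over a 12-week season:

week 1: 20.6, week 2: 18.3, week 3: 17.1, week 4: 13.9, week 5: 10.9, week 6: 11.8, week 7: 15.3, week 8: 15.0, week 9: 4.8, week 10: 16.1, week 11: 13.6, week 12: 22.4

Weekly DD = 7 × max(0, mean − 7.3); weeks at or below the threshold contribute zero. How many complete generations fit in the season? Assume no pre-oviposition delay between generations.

Weekly DD (7 × max(0, T̄ − 7.3)): 93.1, 77.0, 68.6, 46.2, 25.2, 31.5, 56.0, 53.9, 0.0, 61.6, 44.1, 105.7.
Season total = 662.9 DD.
Complete generations = ⌊662.9 / 126⌋ = 5.

5 generations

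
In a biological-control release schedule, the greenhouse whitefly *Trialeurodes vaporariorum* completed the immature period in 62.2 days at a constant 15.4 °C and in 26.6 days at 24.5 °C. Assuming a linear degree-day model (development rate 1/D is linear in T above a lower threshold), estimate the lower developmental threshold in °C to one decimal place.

8.6 °C

Under the model K = D·(T − T_b), so D₁·(T₁ − T_b) = D₂·(T₂ − T_b).
62.2·(15.4 − T_b) = 26.6·(24.5 − T_b)
T_b = (62.2·15.4 − 26.6·24.5) / (62.2 − 26.6) = 306.18 / 35.6 = 8.601 °C ≈ 8.6 °C.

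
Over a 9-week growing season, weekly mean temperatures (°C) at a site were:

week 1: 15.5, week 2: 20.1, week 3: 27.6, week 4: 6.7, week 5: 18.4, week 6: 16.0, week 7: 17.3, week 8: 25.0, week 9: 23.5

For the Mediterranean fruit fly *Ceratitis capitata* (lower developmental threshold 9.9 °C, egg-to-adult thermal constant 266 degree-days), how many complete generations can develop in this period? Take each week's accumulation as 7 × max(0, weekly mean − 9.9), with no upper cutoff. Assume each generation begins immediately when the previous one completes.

Weekly DD (7 × max(0, T̄ − 9.9)): 39.2, 71.4, 123.9, 0.0, 59.5, 42.7, 51.8, 105.7, 95.2.
Season total = 589.4 DD.
Complete generations = ⌊589.4 / 266⌋ = 2.

2 generations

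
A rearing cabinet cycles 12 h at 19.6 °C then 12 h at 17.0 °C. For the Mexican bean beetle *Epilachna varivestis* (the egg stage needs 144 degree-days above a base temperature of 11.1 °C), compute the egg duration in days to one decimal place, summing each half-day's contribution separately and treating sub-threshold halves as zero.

Day half: max(0, 19.6 − 11.1) × 0.5 = 8.5 × 0.5 = 4.25 DD.
Night half: max(0, 17.0 − 11.1) × 0.5 = 5.9 × 0.5 = 2.95 DD.
Per 24 h: 7.20 DD/day.
Duration = 144 / 7.20 = 20.000 ≈ 20.0 days.

20.0 days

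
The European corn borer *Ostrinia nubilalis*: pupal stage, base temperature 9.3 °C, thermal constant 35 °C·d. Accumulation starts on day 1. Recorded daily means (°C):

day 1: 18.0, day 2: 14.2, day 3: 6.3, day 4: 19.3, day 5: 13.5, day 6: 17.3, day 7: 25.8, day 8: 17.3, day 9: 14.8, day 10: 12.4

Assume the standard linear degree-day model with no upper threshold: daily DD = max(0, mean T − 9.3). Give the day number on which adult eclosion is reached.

Daily DD above 9.3 °C: 8.7, 4.9, 0.0, 10.0, 4.2, 8.0, 16.5, 8.0, 5.5, 3.1.
Cumulative: 8.7, 13.6, 13.6, 23.6, 27.8, 35.8, 52.3, 60.3, 65.8, 68.9.
The total first reaches 35 DD on day 6.

day 6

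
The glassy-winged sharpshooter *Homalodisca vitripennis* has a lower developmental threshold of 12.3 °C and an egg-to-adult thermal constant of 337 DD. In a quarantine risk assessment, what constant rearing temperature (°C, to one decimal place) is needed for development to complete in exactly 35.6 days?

21.8 °C

Required daily accumulation = 337 / 35.6 = 9.466 DD/day.
T = T_base + 9.466 = 12.3 + 9.466 = 21.766 ≈ 21.8 °C.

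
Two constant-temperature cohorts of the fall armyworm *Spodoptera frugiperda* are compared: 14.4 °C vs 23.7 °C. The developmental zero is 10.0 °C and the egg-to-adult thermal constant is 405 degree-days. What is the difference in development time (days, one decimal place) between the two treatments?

62.5 days

At 14.4 °C: 405 / (14.4 − 10.0) = 405 / 4.4 = 92.045 d.
At 23.7 °C: 405 / (23.7 − 10.0) = 405 / 13.7 = 29.562 d.
Difference = |92.045 − 29.562| = 62.483 ≈ 62.5 days.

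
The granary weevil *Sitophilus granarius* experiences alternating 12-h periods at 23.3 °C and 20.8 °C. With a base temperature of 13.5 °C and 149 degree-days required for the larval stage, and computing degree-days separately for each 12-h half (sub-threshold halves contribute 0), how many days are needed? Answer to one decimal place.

17.4 days

Day half: max(0, 23.3 − 13.5) × 0.5 = 9.8 × 0.5 = 4.90 DD.
Night half: max(0, 20.8 − 13.5) × 0.5 = 7.3 × 0.5 = 3.65 DD.
Per 24 h: 8.55 DD/day.
Duration = 149 / 8.55 = 17.427 ≈ 17.4 days.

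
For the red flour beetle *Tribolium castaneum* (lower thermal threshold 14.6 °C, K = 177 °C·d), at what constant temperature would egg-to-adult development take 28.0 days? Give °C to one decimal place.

20.9 °C

Required daily accumulation = 177 / 28.0 = 6.321 DD/day.
T = T_base + 6.321 = 14.6 + 6.321 = 20.921 ≈ 20.9 °C.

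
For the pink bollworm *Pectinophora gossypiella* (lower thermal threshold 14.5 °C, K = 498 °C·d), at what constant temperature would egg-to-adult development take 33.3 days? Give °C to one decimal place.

29.5 °C

Required daily accumulation = 498 / 33.3 = 14.955 DD/day.
T = T_base + 14.955 = 14.5 + 14.955 = 29.455 ≈ 29.5 °C.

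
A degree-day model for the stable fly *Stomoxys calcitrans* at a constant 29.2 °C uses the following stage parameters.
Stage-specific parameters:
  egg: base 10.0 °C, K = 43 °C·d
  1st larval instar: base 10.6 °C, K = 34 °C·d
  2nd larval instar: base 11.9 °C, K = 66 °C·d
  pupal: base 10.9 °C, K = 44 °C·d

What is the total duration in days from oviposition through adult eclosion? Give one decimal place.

egg: 43 / (29.2 − 10.0) = 43 / 19.2 = 2.240 d.
1st larval instar: 34 / (29.2 − 10.6) = 34 / 18.6 = 1.828 d.
2nd larval instar: 66 / (29.2 − 11.9) = 66 / 17.3 = 3.815 d.
pupal: 44 / (29.2 − 10.9) = 44 / 18.3 = 2.404 d.
Sum = 10.287 ≈ 10.3 days.

10.3 days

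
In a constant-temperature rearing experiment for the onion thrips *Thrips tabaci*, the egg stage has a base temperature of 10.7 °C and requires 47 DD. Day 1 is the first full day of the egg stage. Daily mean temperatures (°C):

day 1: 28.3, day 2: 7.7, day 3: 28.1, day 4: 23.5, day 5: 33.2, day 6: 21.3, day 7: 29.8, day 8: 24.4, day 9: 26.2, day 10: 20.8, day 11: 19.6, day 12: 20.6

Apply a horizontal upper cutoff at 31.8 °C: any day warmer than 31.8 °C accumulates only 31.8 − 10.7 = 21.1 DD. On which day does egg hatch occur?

Daily DD above 10.7 °C (capped at 21.1): 17.6, 0.0, 17.4, 12.8, 21.1, 10.6, 19.1, 13.7, 15.5, 10.1, 8.9, 9.9.
Cumulative: 17.6, 17.6, 35.0, 47.8, 68.9, 79.5, 98.6, 112.3, 127.8, 137.9, 146.8, 156.7.
The total first reaches 47 DD on day 4.

day 4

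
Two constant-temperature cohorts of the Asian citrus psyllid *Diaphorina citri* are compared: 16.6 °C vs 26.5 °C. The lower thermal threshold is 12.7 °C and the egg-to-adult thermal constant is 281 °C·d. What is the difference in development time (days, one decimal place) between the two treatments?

At 16.6 °C: 281 / (16.6 − 12.7) = 281 / 3.9 = 72.051 d.
At 26.5 °C: 281 / (26.5 − 12.7) = 281 / 13.8 = 20.362 d.
Difference = |72.051 − 20.362| = 51.689 ≈ 51.7 days.

51.7 days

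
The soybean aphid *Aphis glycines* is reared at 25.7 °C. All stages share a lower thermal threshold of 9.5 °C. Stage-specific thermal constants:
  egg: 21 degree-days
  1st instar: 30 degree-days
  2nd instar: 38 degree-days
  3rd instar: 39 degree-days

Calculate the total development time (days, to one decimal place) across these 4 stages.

7.9 days

Daily accumulation at 25.7 °C = 25.7 − 9.5 = 16.2 DD/day.
Total K = 21 + 30 + 38 + 39 = 128 DD.
Total duration = 128 / 16.2 = 7.901 ≈ 7.9 days.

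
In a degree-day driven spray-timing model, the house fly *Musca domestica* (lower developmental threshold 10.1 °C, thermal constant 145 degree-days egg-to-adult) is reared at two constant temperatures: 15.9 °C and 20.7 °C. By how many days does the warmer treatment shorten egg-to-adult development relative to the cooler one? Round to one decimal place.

At 15.9 °C: 145 / (15.9 − 10.1) = 145 / 5.8 = 25.000 d.
At 20.7 °C: 145 / (20.7 − 10.1) = 145 / 10.6 = 13.679 d.
Difference = |25.000 − 13.679| = 11.321 ≈ 11.3 days.

11.3 days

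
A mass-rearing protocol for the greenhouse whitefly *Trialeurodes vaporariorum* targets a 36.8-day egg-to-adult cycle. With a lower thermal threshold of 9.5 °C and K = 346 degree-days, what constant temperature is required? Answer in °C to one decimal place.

Required daily accumulation = 346 / 36.8 = 9.402 DD/day.
T = T_base + 9.402 = 9.5 + 9.402 = 18.902 ≈ 18.9 °C.

18.9 °C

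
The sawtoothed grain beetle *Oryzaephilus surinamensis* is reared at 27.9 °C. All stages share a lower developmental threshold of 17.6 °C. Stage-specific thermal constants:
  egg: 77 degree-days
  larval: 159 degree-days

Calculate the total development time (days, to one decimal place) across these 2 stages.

22.9 days

Daily accumulation at 27.9 °C = 27.9 − 17.6 = 10.3 DD/day.
Total K = 77 + 159 = 236 DD.
Total duration = 236 / 10.3 = 22.913 ≈ 22.9 days.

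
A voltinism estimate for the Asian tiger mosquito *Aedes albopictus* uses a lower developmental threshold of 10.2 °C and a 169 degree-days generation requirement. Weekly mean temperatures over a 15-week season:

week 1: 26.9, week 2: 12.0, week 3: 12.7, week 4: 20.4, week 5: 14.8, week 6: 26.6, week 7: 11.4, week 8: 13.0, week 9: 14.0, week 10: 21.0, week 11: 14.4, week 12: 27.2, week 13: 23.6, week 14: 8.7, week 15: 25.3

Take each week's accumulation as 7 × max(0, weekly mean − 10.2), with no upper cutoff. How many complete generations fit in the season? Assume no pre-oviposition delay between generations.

Weekly DD (7 × max(0, T̄ − 10.2)): 116.9, 12.6, 17.5, 71.4, 32.2, 114.8, 8.4, 19.6, 26.6, 75.6, 29.4, 119.0, 93.8, 0.0, 105.7.
Season total = 843.5 DD.
Complete generations = ⌊843.5 / 169⌋ = 4.

4 generations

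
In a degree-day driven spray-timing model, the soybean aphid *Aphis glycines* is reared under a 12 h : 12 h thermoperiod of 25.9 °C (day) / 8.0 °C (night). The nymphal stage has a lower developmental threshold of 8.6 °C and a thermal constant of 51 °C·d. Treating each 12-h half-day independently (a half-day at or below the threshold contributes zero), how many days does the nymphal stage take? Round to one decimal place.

Day half: max(0, 25.9 − 8.6) × 0.5 = 17.3 × 0.5 = 8.65 DD.
Night half: max(0, 8.0 − 8.6) × 0.5 = 0.0 × 0.5 = 0.00 DD.
Per 24 h: 8.65 DD/day.
Duration = 51 / 8.65 = 5.896 ≈ 5.9 days.

5.9 days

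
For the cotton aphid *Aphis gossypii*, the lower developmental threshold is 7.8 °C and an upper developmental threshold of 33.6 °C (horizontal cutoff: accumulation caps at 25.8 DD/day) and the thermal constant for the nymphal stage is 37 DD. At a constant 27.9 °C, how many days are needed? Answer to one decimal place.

1.8 days

Daily accumulation = 27.9 − 7.8 = 20.1 DD/day.
Duration = 37 / 20.1 = 1.841 ≈ 1.8 days.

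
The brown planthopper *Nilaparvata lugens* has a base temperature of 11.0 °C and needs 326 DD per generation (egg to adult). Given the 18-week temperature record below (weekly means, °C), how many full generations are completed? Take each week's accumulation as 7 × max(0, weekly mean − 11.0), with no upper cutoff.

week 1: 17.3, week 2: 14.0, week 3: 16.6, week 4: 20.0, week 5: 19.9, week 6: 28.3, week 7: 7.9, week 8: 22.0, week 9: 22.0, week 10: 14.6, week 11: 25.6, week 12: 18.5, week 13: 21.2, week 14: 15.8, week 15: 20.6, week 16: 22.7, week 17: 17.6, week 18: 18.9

3 generations

Weekly DD (7 × max(0, T̄ − 11.0)): 44.1, 21.0, 39.2, 63.0, 62.3, 121.1, 0.0, 77.0, 77.0, 25.2, 102.2, 52.5, 71.4, 33.6, 67.2, 81.9, 46.2, 55.3.
Season total = 1040.2 DD.
Complete generations = ⌊1040.2 / 326⌋ = 3.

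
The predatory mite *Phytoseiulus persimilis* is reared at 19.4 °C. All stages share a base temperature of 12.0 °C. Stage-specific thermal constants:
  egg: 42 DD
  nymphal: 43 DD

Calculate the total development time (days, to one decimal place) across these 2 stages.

11.5 days

Daily accumulation at 19.4 °C = 19.4 − 12.0 = 7.4 DD/day.
Total K = 42 + 43 = 85 DD.
Total duration = 85 / 7.4 = 11.486 ≈ 11.5 days.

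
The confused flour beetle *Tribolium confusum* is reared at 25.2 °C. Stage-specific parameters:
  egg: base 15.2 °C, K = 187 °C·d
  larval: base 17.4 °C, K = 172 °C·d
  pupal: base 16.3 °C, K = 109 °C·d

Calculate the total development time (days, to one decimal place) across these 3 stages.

egg: 187 / (25.2 − 15.2) = 187 / 10.0 = 18.700 d.
larval: 172 / (25.2 − 17.4) = 172 / 7.8 = 22.051 d.
pupal: 109 / (25.2 − 16.3) = 109 / 8.9 = 12.247 d.
Sum = 52.998 ≈ 53.0 days.

53.0 days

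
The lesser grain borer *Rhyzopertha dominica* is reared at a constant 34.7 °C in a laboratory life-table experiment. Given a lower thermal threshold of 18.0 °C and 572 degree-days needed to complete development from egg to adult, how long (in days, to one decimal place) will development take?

34.3 days

Daily accumulation = 34.7 − 18.0 = 16.7 DD/day.
Duration = 572 / 16.7 = 34.251 ≈ 34.3 days.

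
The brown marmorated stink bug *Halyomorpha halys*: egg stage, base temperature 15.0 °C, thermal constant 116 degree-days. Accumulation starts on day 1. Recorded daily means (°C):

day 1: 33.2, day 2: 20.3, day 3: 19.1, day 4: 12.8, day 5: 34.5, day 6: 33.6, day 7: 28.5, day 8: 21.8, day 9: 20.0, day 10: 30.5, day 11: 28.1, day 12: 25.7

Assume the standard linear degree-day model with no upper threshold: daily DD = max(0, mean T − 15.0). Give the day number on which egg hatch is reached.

day 11

Daily DD above 15.0 °C: 18.2, 5.3, 4.1, 0.0, 19.5, 18.6, 13.5, 6.8, 5.0, 15.5, 13.1, 10.7.
Cumulative: 18.2, 23.5, 27.6, 27.6, 47.1, 65.7, 79.2, 86.0, 91.0, 106.5, 119.6, 130.3.
The total first reaches 116 DD on day 11.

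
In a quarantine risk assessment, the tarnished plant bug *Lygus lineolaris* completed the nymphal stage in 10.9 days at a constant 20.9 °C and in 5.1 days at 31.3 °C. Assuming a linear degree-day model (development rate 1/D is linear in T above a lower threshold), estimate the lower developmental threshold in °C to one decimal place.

Equal thermal constants: D₁(T₁ − T_b) = D₂(T₂ − T_b).
10.9·(20.9 − T_b) = 5.1·(31.3 − T_b)
T_b = (10.9·20.9 − 5.1·31.3) / (10.9 − 5.1) = 68.18 / 5.8 = 11.755 °C ≈ 11.8 °C.

11.8 °C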